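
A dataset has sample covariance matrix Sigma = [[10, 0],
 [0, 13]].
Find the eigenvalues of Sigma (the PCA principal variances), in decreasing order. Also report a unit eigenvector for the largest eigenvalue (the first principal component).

Step 1 — characteristic polynomial of 2×2 Sigma:
  det(Sigma - λI) = λ² - trace · λ + det = 0.
  trace = 10 + 13 = 23, det = 10·13 - (0)² = 130.
Step 2 — discriminant:
  Δ = trace² - 4·det = 529 - 520 = 9.
Step 3 — eigenvalues:
  λ = (trace ± √Δ)/2 = (23 ± 3)/2,
  λ_1 = 13,  λ_2 = 10.

Step 4 — unit eigenvector for λ_1: Sigma is diagonal, so its eigenvectors are the coordinate axes. λ_1 = 13 is the diagonal entry on the second coordinate axis, hence
  v_1 = (0, 1) (||v_1|| = 1).

λ_1 = 13,  λ_2 = 10;  v_1 ≈ (0, 1)


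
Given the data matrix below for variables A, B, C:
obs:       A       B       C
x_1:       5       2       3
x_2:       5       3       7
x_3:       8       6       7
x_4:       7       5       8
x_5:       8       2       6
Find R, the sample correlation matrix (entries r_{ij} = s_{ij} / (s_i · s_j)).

Step 1 — column means:
  mean(A) = (5 + 5 + 8 + 7 + 8) / 5 = 33/5 = 6.6
  mean(B) = (2 + 3 + 6 + 5 + 2) / 5 = 18/5 = 3.6
  mean(C) = (3 + 7 + 7 + 8 + 6) / 5 = 31/5 = 6.2

Step 2 — sample variances and covariances s[i,j] = (1/(n-1)) · Σ_k (x_{k,i} - mean_i) · (x_{k,j} - mean_j), with n-1 = 4:
  s[A,A] = ((-1.6)·(-1.6) + (-1.6)·(-1.6) + (1.4)·(1.4) + (0.4)·(0.4) + (1.4)·(1.4)) / 4 = 9.2/4 = 2.3
  s[A,B] = ((-1.6)·(-1.6) + (-1.6)·(-0.6) + (1.4)·(2.4) + (0.4)·(1.4) + (1.4)·(-1.6)) / 4 = 5.2/4 = 1.3
  s[A,C] = ((-1.6)·(-3.2) + (-1.6)·(0.8) + (1.4)·(0.8) + (0.4)·(1.8) + (1.4)·(-0.2)) / 4 = 5.4/4 = 1.35
  s[B,B] = ((-1.6)·(-1.6) + (-0.6)·(-0.6) + (2.4)·(2.4) + (1.4)·(1.4) + (-1.6)·(-1.6)) / 4 = 13.2/4 = 3.3
  s[B,C] = ((-1.6)·(-3.2) + (-0.6)·(0.8) + (2.4)·(0.8) + (1.4)·(1.8) + (-1.6)·(-0.2)) / 4 = 9.4/4 = 2.35
  s[C,C] = ((-3.2)·(-3.2) + (0.8)·(0.8) + (0.8)·(0.8) + (1.8)·(1.8) + (-0.2)·(-0.2)) / 4 = 14.8/4 = 3.7
  Sample standard deviations s_i = √(s[i,i]):
  s(A) = √(2.3) = 1.5166
  s(B) = √(3.3) = 1.8166
  s(C) = √(3.7) = 1.9235

Step 3 — r_{ij} = s_{ij} / (s_i · s_j):
  r[A,A] = 1 (diagonal).
  r[A,B] = 1.3 / (1.5166 · 1.8166) = 1.3 / 2.755 = 0.4719
  r[A,C] = 1.35 / (1.5166 · 1.9235) = 1.35 / 2.9172 = 0.4628
  r[B,B] = 1 (diagonal).
  r[B,C] = 2.35 / (1.8166 · 1.9235) = 2.35 / 3.4943 = 0.6725
  r[C,C] = 1 (diagonal).

R is symmetric with unit diagonal. Assembling:

R = [[1, 0.4719, 0.4628],
 [0.4719, 1, 0.6725],
 [0.4628, 0.6725, 1]]


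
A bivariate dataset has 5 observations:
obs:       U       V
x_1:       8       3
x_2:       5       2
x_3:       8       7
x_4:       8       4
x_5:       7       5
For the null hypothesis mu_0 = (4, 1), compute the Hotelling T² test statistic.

Step 1 — sample mean vector:
  mean(U) = (8 + 5 + 8 + 8 + 7) / 5 = 36/5 = 7.2
  mean(V) = (3 + 2 + 7 + 4 + 5) / 5 = 21/5 = 4.2
  x̄ = (7.2, 4.2),  deviation x̄ - mu_0 = (7.2, 4.2) - (4, 1) = (3.2, 3.2).

Step 2 — sample covariance matrix, S[i,j] = (1/(n-1)) · Σ_k (x_{k,i} - mean_i) · (x_{k,j} - mean_j), divisor n-1 = 4:
  S[U,U] = ((0.8)·(0.8) + (-2.2)·(-2.2) + (0.8)·(0.8) + (0.8)·(0.8) + (-0.2)·(-0.2)) / 4 = 6.8/4 = 1.7
  S[U,V] = ((0.8)·(-1.2) + (-2.2)·(-2.2) + (0.8)·(2.8) + (0.8)·(-0.2) + (-0.2)·(0.8)) / 4 = 5.8/4 = 1.45
  S[V,V] = ((-1.2)·(-1.2) + (-2.2)·(-2.2) + (2.8)·(2.8) + (-0.2)·(-0.2) + (0.8)·(0.8)) / 4 = 14.8/4 = 3.7
  S = [[1.7, 1.45],
 [1.45, 3.7]].

Step 3 — invert S. det(S) = 1.7·3.7 - (1.45)² = 4.1875.
  S^{-1} = (1/det) · [[d, -b], [-b, a]] = [[0.8836, -0.3463],
 [-0.3463, 0.406]].

Step 4 — quadratic form (x̄ - mu_0)^T · S^{-1} · (x̄ - mu_0):
  S^{-1} · (x̄ - mu_0) = (1.7194, 0.191),
  (x̄ - mu_0)^T · [...] = (3.2)·(1.7194) + (3.2)·(0.191) = 6.1134.

Step 5 — scale by n: T² = 5 · 6.1134 = 30.5672.

T² ≈ 30.5672


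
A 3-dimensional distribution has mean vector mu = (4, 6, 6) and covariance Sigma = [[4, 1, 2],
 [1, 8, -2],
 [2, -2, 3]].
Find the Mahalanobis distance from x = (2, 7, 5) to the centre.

Step 1 — centre the observation: (x - mu) = (-2, 1, -1).

Step 2 — invert Sigma (cofactor / det for 3×3, or solve directly):
  Sigma^{-1} = [[0.5405, -0.1892, -0.4865],
 [-0.1892, 0.2162, 0.2703],
 [-0.4865, 0.2703, 0.8378]].

Step 3 — form the quadratic (x - mu)^T · Sigma^{-1} · (x - mu):
  Sigma^{-1} · (x - mu) = (-0.7838, 0.3243, 0.4054).
  (x - mu)^T · [Sigma^{-1} · (x - mu)] = (-2)·(-0.7838) + (1)·(0.3243) + (-1)·(0.4054) = 1.4865.

Step 4 — take square root: d = √(1.4865) ≈ 1.2192.

d(x, mu) = √(1.4865) ≈ 1.2192


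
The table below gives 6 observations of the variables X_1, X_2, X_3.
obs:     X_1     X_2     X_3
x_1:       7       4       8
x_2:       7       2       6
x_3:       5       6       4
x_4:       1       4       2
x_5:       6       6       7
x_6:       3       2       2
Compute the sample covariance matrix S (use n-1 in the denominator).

Step 1 — column means:
  mean(X_1) = (7 + 7 + 5 + 1 + 6 + 3) / 6 = 29/6 = 4.8333
  mean(X_2) = (4 + 2 + 6 + 4 + 6 + 2) / 6 = 24/6 = 4
  mean(X_3) = (8 + 6 + 4 + 2 + 7 + 2) / 6 = 29/6 = 4.8333

Step 2 — sample covariance S[i,j] = (1/(n-1)) · Σ_k (x_{k,i} - mean_i) · (x_{k,j} - mean_j), with n-1 = 5.
  S[X_1,X_1] = ((2.1667)·(2.1667) + (2.1667)·(2.1667) + (0.1667)·(0.1667) + (-3.8333)·(-3.8333) + (1.1667)·(1.1667) + (-1.8333)·(-1.8333)) / 5 = 28.8333/5 = 5.7667
  S[X_1,X_2] = ((2.1667)·(0) + (2.1667)·(-2) + (0.1667)·(2) + (-3.8333)·(0) + (1.1667)·(2) + (-1.8333)·(-2)) / 5 = 2/5 = 0.4
  S[X_1,X_3] = ((2.1667)·(3.1667) + (2.1667)·(1.1667) + (0.1667)·(-0.8333) + (-3.8333)·(-2.8333) + (1.1667)·(2.1667) + (-1.8333)·(-2.8333)) / 5 = 27.8333/5 = 5.5667
  S[X_2,X_2] = ((0)·(0) + (-2)·(-2) + (2)·(2) + (0)·(0) + (2)·(2) + (-2)·(-2)) / 5 = 16/5 = 3.2
  S[X_2,X_3] = ((0)·(3.1667) + (-2)·(1.1667) + (2)·(-0.8333) + (0)·(-2.8333) + (2)·(2.1667) + (-2)·(-2.8333)) / 5 = 6/5 = 1.2
  S[X_3,X_3] = ((3.1667)·(3.1667) + (1.1667)·(1.1667) + (-0.8333)·(-0.8333) + (-2.8333)·(-2.8333) + (2.1667)·(2.1667) + (-2.8333)·(-2.8333)) / 5 = 32.8333/5 = 6.5667

S is symmetric (S[j,i] = S[i,j]). Assembling:

S = [[5.7667, 0.4, 5.5667],
 [0.4, 3.2, 1.2],
 [5.5667, 1.2, 6.5667]]


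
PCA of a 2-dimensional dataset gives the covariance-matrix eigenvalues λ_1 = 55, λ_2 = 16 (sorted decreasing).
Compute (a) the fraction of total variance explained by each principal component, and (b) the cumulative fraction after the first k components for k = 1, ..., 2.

Step 1 — total variance = trace(Sigma) = Σ λ_i = 55 + 16 = 71.

Step 2 — fraction explained by component i = λ_i / Σ λ:
  PC1: 55/71 = 0.7746
  PC2: 16/71 = 0.2254

Step 3 — cumulative fraction after k components = (λ_1 + ... + λ_k) / Σ λ:
  k = 1: 55/71 = 0.7746
  k = 2: (55 + 16)/71 = 71/71 = 1

Summary (fraction, with percent):

explained: PC1 0.7746 (77.46%), PC2 0.2254 (22.54%);  cumulative: 0.7746, 1


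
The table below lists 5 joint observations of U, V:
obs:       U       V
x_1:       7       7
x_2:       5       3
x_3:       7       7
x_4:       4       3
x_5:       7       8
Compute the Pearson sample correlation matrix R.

Step 1 — column means:
  mean(U) = (7 + 5 + 7 + 4 + 7) / 5 = 30/5 = 6
  mean(V) = (7 + 3 + 7 + 3 + 8) / 5 = 28/5 = 5.6

Step 2 — sample variances and covariances s[i,j] = (1/(n-1)) · Σ_k (x_{k,i} - mean_i) · (x_{k,j} - mean_j), with n-1 = 4:
  s[U,U] = ((1)·(1) + (-1)·(-1) + (1)·(1) + (-2)·(-2) + (1)·(1)) / 4 = 8/4 = 2
  s[U,V] = ((1)·(1.4) + (-1)·(-2.6) + (1)·(1.4) + (-2)·(-2.6) + (1)·(2.4)) / 4 = 13/4 = 3.25
  s[V,V] = ((1.4)·(1.4) + (-2.6)·(-2.6) + (1.4)·(1.4) + (-2.6)·(-2.6) + (2.4)·(2.4)) / 4 = 23.2/4 = 5.8
  Sample standard deviations s_i = √(s[i,i]):
  s(U) = √(2) = 1.4142
  s(V) = √(5.8) = 2.4083

Step 3 — r_{ij} = s_{ij} / (s_i · s_j):
  r[U,U] = 1 (diagonal).
  r[U,V] = 3.25 / (1.4142 · 2.4083) = 3.25 / 3.4059 = 0.9542
  r[V,V] = 1 (diagonal).

R is symmetric with unit diagonal. Assembling:

R = [[1, 0.9542],
 [0.9542, 1]]


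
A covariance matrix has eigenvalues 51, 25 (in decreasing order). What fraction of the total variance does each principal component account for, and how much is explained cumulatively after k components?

Step 1 — total variance = trace(Sigma) = Σ λ_i = 51 + 25 = 76.

Step 2 — fraction explained by component i = λ_i / Σ λ:
  PC1: 51/76 = 0.6711
  PC2: 25/76 = 0.3289

Step 3 — cumulative fraction after k components = (λ_1 + ... + λ_k) / Σ λ:
  k = 1: 51/76 = 0.6711
  k = 2: (51 + 25)/76 = 76/76 = 1

Summary (fraction, with percent):

explained: PC1 0.6711 (67.11%), PC2 0.3289 (32.89%);  cumulative: 0.6711, 1


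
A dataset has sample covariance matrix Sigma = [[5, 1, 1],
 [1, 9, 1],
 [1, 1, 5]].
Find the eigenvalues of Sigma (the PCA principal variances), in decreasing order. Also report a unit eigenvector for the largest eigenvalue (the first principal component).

Step 1 — characteristic polynomial p(λ) = det(λI - Sigma) = λ³ - tr·λ² + c_1·λ - det, where tr = trace, c_1 = sum of the principal 2×2 minors, det = det(Sigma):
  tr = 5 + 9 + 5 = 19,
  c_1 = (5·9 - (1)²) + (5·5 - (1)²) + (9·5 - (1)²) = 44 + 24 + 44 = 112,
  det = 5·(9·5 - (1)²) - (1)·((1)·5 - (1)·(1)) + (1)·((1)·(1) - 9·(1)) = 5·(44) - (1)·(4) + (1)·(-8) = 208.
  So p(λ) = λ³ - 19λ² + 112λ - 208.
Step 2 — look for an integer root (rational root theorem: any rational root is an integer divisor of 208). Testing λ = 4:
  p(4) = 64 - 304 + 448 - 208 = 0  ✓
  Dividing out (λ - 4): p(λ) = (λ - 4)(λ² - 15λ + 52).
Step 3 — remaining eigenvalues from the quadratic λ² - 15λ + 52 = 0:
  Δ = 15² - 4·52 = 225 - 208 = 17,  λ = (15 ± √17)/2 = (15 ± 4.1231)/2 ≈ 9.5616 or 5.4384.
  Sorted: λ_1 = 9.5616,  λ_2 = 5.4384,  λ_3 = 4  (check: sum = 19 = tr ✓).

Step 4 — unit eigenvector for λ_1 ≈ 9.5616: v spans the null space of (Sigma - λ_1 I), whose rows are
  r_1 = (-4.5616, 1, 1),  r_2 = (1, -0.5616, 1),  r_3 = (1, 1, -4.5616).
  v is orthogonal to every row, so take v ∝ r_1 × r_2 = ((1)·(1) - (1)·(-0.5616), (1)·(1) - (-4.5616)·(1), (-4.5616)·(-0.5616) - (1)·(1)) ≈ (1.5616, 5.5616, 1.5616).
  Let u = (1.5616, 5.5616, 1.5616).
  ||u|| = √((1.5616)² + (5.5616)² + (1.5616)²) = √(35.8078) ≈ 5.984,  v_1 = u/||u|| ≈ (0.261, 0.9294, 0.261) (||v_1|| = 1).

λ_1 = 9.5616,  λ_2 = 5.4384,  λ_3 = 4;  v_1 ≈ (0.261, 0.9294, 0.261)


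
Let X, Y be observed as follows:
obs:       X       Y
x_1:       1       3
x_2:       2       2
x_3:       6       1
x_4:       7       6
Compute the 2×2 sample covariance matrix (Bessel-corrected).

Step 1 — column means:
  mean(X) = (1 + 2 + 6 + 7) / 4 = 16/4 = 4
  mean(Y) = (3 + 2 + 1 + 6) / 4 = 12/4 = 3

Step 2 — sample covariance S[i,j] = (1/(n-1)) · Σ_k (x_{k,i} - mean_i) · (x_{k,j} - mean_j), with n-1 = 3.
  S[X,X] = ((-3)·(-3) + (-2)·(-2) + (2)·(2) + (3)·(3)) / 3 = 26/3 = 8.6667
  S[X,Y] = ((-3)·(0) + (-2)·(-1) + (2)·(-2) + (3)·(3)) / 3 = 7/3 = 2.3333
  S[Y,Y] = ((0)·(0) + (-1)·(-1) + (-2)·(-2) + (3)·(3)) / 3 = 14/3 = 4.6667

S is symmetric (S[j,i] = S[i,j]). Assembling:

S = [[8.6667, 2.3333],
 [2.3333, 4.6667]]


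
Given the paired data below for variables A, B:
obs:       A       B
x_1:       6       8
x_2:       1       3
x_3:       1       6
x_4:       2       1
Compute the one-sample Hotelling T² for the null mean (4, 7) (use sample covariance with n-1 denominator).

Step 1 — sample mean vector:
  mean(A) = (6 + 1 + 1 + 2) / 4 = 10/4 = 2.5
  mean(B) = (8 + 3 + 6 + 1) / 4 = 18/4 = 4.5
  x̄ = (2.5, 4.5),  deviation x̄ - mu_0 = (2.5, 4.5) - (4, 7) = (-1.5, -2.5).

Step 2 — sample covariance matrix, S[i,j] = (1/(n-1)) · Σ_k (x_{k,i} - mean_i) · (x_{k,j} - mean_j), divisor n-1 = 3:
  S[A,A] = ((3.5)·(3.5) + (-1.5)·(-1.5) + (-1.5)·(-1.5) + (-0.5)·(-0.5)) / 3 = 17/3 = 5.6667
  S[A,B] = ((3.5)·(3.5) + (-1.5)·(-1.5) + (-1.5)·(1.5) + (-0.5)·(-3.5)) / 3 = 14/3 = 4.6667
  S[B,B] = ((3.5)·(3.5) + (-1.5)·(-1.5) + (1.5)·(1.5) + (-3.5)·(-3.5)) / 3 = 29/3 = 9.6667
  S = [[5.6667, 4.6667],
 [4.6667, 9.6667]].

Step 3 — invert S. det(S) = 5.6667·9.6667 - (4.6667)² = 33.
  S^{-1} = (1/det) · [[d, -b], [-b, a]] = [[0.2929, -0.1414],
 [-0.1414, 0.1717]].

Step 4 — quadratic form (x̄ - mu_0)^T · S^{-1} · (x̄ - mu_0):
  S^{-1} · (x̄ - mu_0) = (-0.0859, -0.2172),
  (x̄ - mu_0)^T · [...] = (-1.5)·(-0.0859) + (-2.5)·(-0.2172) = 0.6717.

Step 5 — scale by n: T² = 4 · 0.6717 = 2.6869.

T² ≈ 2.6869


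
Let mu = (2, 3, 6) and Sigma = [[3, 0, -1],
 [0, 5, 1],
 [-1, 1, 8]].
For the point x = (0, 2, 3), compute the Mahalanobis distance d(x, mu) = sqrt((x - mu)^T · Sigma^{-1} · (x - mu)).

Step 1 — centre the observation: (x - mu) = (-2, -1, -3).

Step 2 — invert Sigma (cofactor / det for 3×3, or solve directly):
  Sigma^{-1} = [[0.3482, -0.0089, 0.0446],
 [-0.0089, 0.2054, -0.0268],
 [0.0446, -0.0268, 0.1339]].

Step 3 — form the quadratic (x - mu)^T · Sigma^{-1} · (x - mu):
  Sigma^{-1} · (x - mu) = (-0.8214, -0.1071, -0.4643).
  (x - mu)^T · [Sigma^{-1} · (x - mu)] = (-2)·(-0.8214) + (-1)·(-0.1071) + (-3)·(-0.4643) = 3.1429.

Step 4 — take square root: d = √(3.1429) ≈ 1.7728.

d(x, mu) = √(3.1429) ≈ 1.7728


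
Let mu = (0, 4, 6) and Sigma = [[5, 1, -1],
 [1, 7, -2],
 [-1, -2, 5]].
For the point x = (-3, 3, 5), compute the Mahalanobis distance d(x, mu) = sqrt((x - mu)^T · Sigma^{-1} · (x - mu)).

Step 1 — centre the observation: (x - mu) = (-3, -1, -1).

Step 2 — invert Sigma (cofactor / det for 3×3, or solve directly):
  Sigma^{-1} = [[0.2109, -0.0204, 0.034],
 [-0.0204, 0.1633, 0.0612],
 [0.034, 0.0612, 0.2313]].

Step 3 — form the quadratic (x - mu)^T · Sigma^{-1} · (x - mu):
  Sigma^{-1} · (x - mu) = (-0.6463, -0.1633, -0.3946).
  (x - mu)^T · [Sigma^{-1} · (x - mu)] = (-3)·(-0.6463) + (-1)·(-0.1633) + (-1)·(-0.3946) = 2.4966.

Step 4 — take square root: d = √(2.4966) ≈ 1.5801.

d(x, mu) = √(2.4966) ≈ 1.5801


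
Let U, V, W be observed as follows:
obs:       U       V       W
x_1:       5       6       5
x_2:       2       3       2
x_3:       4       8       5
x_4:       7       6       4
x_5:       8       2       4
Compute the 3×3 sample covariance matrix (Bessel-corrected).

Step 1 — column means:
  mean(U) = (5 + 2 + 4 + 7 + 8) / 5 = 26/5 = 5.2
  mean(V) = (6 + 3 + 8 + 6 + 2) / 5 = 25/5 = 5
  mean(W) = (5 + 2 + 5 + 4 + 4) / 5 = 20/5 = 4

Step 2 — sample covariance S[i,j] = (1/(n-1)) · Σ_k (x_{k,i} - mean_i) · (x_{k,j} - mean_j), with n-1 = 4.
  S[U,U] = ((-0.2)·(-0.2) + (-3.2)·(-3.2) + (-1.2)·(-1.2) + (1.8)·(1.8) + (2.8)·(2.8)) / 4 = 22.8/4 = 5.7
  S[U,V] = ((-0.2)·(1) + (-3.2)·(-2) + (-1.2)·(3) + (1.8)·(1) + (2.8)·(-3)) / 4 = -4/4 = -1
  S[U,W] = ((-0.2)·(1) + (-3.2)·(-2) + (-1.2)·(1) + (1.8)·(0) + (2.8)·(0)) / 4 = 5/4 = 1.25
  S[V,V] = ((1)·(1) + (-2)·(-2) + (3)·(3) + (1)·(1) + (-3)·(-3)) / 4 = 24/4 = 6
  S[V,W] = ((1)·(1) + (-2)·(-2) + (3)·(1) + (1)·(0) + (-3)·(0)) / 4 = 8/4 = 2
  S[W,W] = ((1)·(1) + (-2)·(-2) + (1)·(1) + (0)·(0) + (0)·(0)) / 4 = 6/4 = 1.5

S is symmetric (S[j,i] = S[i,j]). Assembling:

S = [[5.7, -1, 1.25],
 [-1, 6, 2],
 [1.25, 2, 1.5]]


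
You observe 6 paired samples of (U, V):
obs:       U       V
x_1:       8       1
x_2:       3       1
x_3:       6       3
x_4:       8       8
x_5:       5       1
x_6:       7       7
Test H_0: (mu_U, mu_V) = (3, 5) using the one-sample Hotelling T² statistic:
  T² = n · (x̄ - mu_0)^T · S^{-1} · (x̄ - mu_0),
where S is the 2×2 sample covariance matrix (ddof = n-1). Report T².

Step 1 — sample mean vector:
  mean(U) = (8 + 3 + 6 + 8 + 5 + 7) / 6 = 37/6 = 6.1667
  mean(V) = (1 + 1 + 3 + 8 + 1 + 7) / 6 = 21/6 = 3.5
  x̄ = (6.1667, 3.5),  deviation x̄ - mu_0 = (6.1667, 3.5) - (3, 5) = (3.1667, -1.5).

Step 2 — sample covariance matrix, S[i,j] = (1/(n-1)) · Σ_k (x_{k,i} - mean_i) · (x_{k,j} - mean_j), divisor n-1 = 5:
  S[U,U] = ((1.8333)·(1.8333) + (-3.1667)·(-3.1667) + (-0.1667)·(-0.1667) + (1.8333)·(1.8333) + (-1.1667)·(-1.1667) + (0.8333)·(0.8333)) / 5 = 18.8333/5 = 3.7667
  S[U,V] = ((1.8333)·(-2.5) + (-3.1667)·(-2.5) + (-0.1667)·(-0.5) + (1.8333)·(4.5) + (-1.1667)·(-2.5) + (0.8333)·(3.5)) / 5 = 17.5/5 = 3.5
  S[V,V] = ((-2.5)·(-2.5) + (-2.5)·(-2.5) + (-0.5)·(-0.5) + (4.5)·(4.5) + (-2.5)·(-2.5) + (3.5)·(3.5)) / 5 = 51.5/5 = 10.3
  S = [[3.7667, 3.5],
 [3.5, 10.3]].

Step 3 — invert S. det(S) = 3.7667·10.3 - (3.5)² = 26.5467.
  S^{-1} = (1/det) · [[d, -b], [-b, a]] = [[0.388, -0.1318],
 [-0.1318, 0.1419]].

Step 4 — quadratic form (x̄ - mu_0)^T · S^{-1} · (x̄ - mu_0):
  S^{-1} · (x̄ - mu_0) = (1.4264, -0.6303),
  (x̄ - mu_0)^T · [...] = (3.1667)·(1.4264) + (-1.5)·(-0.6303) = 5.4625.

Step 5 — scale by n: T² = 6 · 5.4625 = 32.775.

T² ≈ 32.775


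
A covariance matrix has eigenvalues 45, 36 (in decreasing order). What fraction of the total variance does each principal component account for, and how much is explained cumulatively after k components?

Step 1 — total variance = trace(Sigma) = Σ λ_i = 45 + 36 = 81.

Step 2 — fraction explained by component i = λ_i / Σ λ:
  PC1: 45/81 = 0.5556
  PC2: 36/81 = 0.4444

Step 3 — cumulative fraction after k components = (λ_1 + ... + λ_k) / Σ λ:
  k = 1: 45/81 = 0.5556
  k = 2: (45 + 36)/81 = 81/81 = 1

Summary (fraction, with percent):

explained: PC1 0.5556 (55.56%), PC2 0.4444 (44.44%);  cumulative: 0.5556, 1


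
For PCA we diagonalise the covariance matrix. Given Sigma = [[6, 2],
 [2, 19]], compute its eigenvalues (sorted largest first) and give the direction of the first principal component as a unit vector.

Step 1 — characteristic polynomial of 2×2 Sigma:
  det(Sigma - λI) = λ² - trace · λ + det = 0.
  trace = 6 + 19 = 25, det = 6·19 - (2)² = 110.
Step 2 — discriminant:
  Δ = trace² - 4·det = 625 - 440 = 185.
Step 3 — eigenvalues:
  λ = (trace ± √Δ)/2 = (25 ± 13.6015)/2,
  λ_1 = 19.3007,  λ_2 = 5.6993.

Step 4 — unit eigenvector for λ_1: solve (Sigma - λ_1 I)v = 0. First row:
  (6 - 19.3007)·v_x + (2)·v_y = 0, i.e. (-13.3007)·v_x + (2)·v_y = 0,
  so v ∝ (b, λ_1 - a) = (2, 13.3007) = u.
  ||u|| = √((2)² + (13.3007)²) = √(180.9096) ≈ 13.4503,
  v_1 = u/||u|| ≈ (0.1487, 0.9889) (||v_1|| = 1).

λ_1 = 19.3007,  λ_2 = 5.6993;  v_1 ≈ (0.1487, 0.9889)


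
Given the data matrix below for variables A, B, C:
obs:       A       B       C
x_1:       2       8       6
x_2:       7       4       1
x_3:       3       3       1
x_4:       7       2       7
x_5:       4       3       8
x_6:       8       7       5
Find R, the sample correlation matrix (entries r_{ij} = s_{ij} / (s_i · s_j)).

Step 1 — column means:
  mean(A) = (2 + 7 + 3 + 7 + 4 + 8) / 6 = 31/6 = 5.1667
  mean(B) = (8 + 4 + 3 + 2 + 3 + 7) / 6 = 27/6 = 4.5
  mean(C) = (6 + 1 + 1 + 7 + 8 + 5) / 6 = 28/6 = 4.6667

Step 2 — sample variances and covariances s[i,j] = (1/(n-1)) · Σ_k (x_{k,i} - mean_i) · (x_{k,j} - mean_j), with n-1 = 5:
  s[A,A] = ((-3.1667)·(-3.1667) + (1.8333)·(1.8333) + (-2.1667)·(-2.1667) + (1.8333)·(1.8333) + (-1.1667)·(-1.1667) + (2.8333)·(2.8333)) / 5 = 30.8333/5 = 6.1667
  s[A,B] = ((-3.1667)·(3.5) + (1.8333)·(-0.5) + (-2.1667)·(-1.5) + (1.8333)·(-2.5) + (-1.1667)·(-1.5) + (2.8333)·(2.5)) / 5 = -4.5/5 = -0.9
  s[A,C] = ((-3.1667)·(1.3333) + (1.8333)·(-3.6667) + (-2.1667)·(-3.6667) + (1.8333)·(2.3333) + (-1.1667)·(3.3333) + (2.8333)·(0.3333)) / 5 = -1.6667/5 = -0.3333
  s[B,B] = ((3.5)·(3.5) + (-0.5)·(-0.5) + (-1.5)·(-1.5) + (-2.5)·(-2.5) + (-1.5)·(-1.5) + (2.5)·(2.5)) / 5 = 29.5/5 = 5.9
  s[B,C] = ((3.5)·(1.3333) + (-0.5)·(-3.6667) + (-1.5)·(-3.6667) + (-2.5)·(2.3333) + (-1.5)·(3.3333) + (2.5)·(0.3333)) / 5 = 2/5 = 0.4
  s[C,C] = ((1.3333)·(1.3333) + (-3.6667)·(-3.6667) + (-3.6667)·(-3.6667) + (2.3333)·(2.3333) + (3.3333)·(3.3333) + (0.3333)·(0.3333)) / 5 = 45.3333/5 = 9.0667
  Sample standard deviations s_i = √(s[i,i]):
  s(A) = √(6.1667) = 2.4833
  s(B) = √(5.9) = 2.429
  s(C) = √(9.0667) = 3.0111

Step 3 — r_{ij} = s_{ij} / (s_i · s_j):
  r[A,A] = 1 (diagonal).
  r[A,B] = -0.9 / (2.4833 · 2.429) = -0.9 / 6.0319 = -0.1492
  r[A,C] = -0.3333 / (2.4833 · 3.0111) = -0.3333 / 7.4774 = -0.0446
  r[B,B] = 1 (diagonal).
  r[B,C] = 0.4 / (2.429 · 3.0111) = 0.4 / 7.3139 = 0.0547
  r[C,C] = 1 (diagonal).

R is symmetric with unit diagonal. Assembling:

R = [[1, -0.1492, -0.0446],
 [-0.1492, 1, 0.0547],
 [-0.0446, 0.0547, 1]]


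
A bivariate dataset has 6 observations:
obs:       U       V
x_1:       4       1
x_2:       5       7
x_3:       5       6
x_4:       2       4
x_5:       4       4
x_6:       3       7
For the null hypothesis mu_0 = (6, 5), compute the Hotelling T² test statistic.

Step 1 — sample mean vector:
  mean(U) = (4 + 5 + 5 + 2 + 4 + 3) / 6 = 23/6 = 3.8333
  mean(V) = (1 + 7 + 6 + 4 + 4 + 7) / 6 = 29/6 = 4.8333
  x̄ = (3.8333, 4.8333),  deviation x̄ - mu_0 = (3.8333, 4.8333) - (6, 5) = (-2.1667, -0.1667).

Step 2 — sample covariance matrix, S[i,j] = (1/(n-1)) · Σ_k (x_{k,i} - mean_i) · (x_{k,j} - mean_j), divisor n-1 = 5:
  S[U,U] = ((0.1667)·(0.1667) + (1.1667)·(1.1667) + (1.1667)·(1.1667) + (-1.8333)·(-1.8333) + (0.1667)·(0.1667) + (-0.8333)·(-0.8333)) / 5 = 6.8333/5 = 1.3667
  S[U,V] = ((0.1667)·(-3.8333) + (1.1667)·(2.1667) + (1.1667)·(1.1667) + (-1.8333)·(-0.8333) + (0.1667)·(-0.8333) + (-0.8333)·(2.1667)) / 5 = 2.8333/5 = 0.5667
  S[V,V] = ((-3.8333)·(-3.8333) + (2.1667)·(2.1667) + (1.1667)·(1.1667) + (-0.8333)·(-0.8333) + (-0.8333)·(-0.8333) + (2.1667)·(2.1667)) / 5 = 26.8333/5 = 5.3667
  S = [[1.3667, 0.5667],
 [0.5667, 5.3667]].

Step 3 — invert S. det(S) = 1.3667·5.3667 - (0.5667)² = 7.0133.
  S^{-1} = (1/det) · [[d, -b], [-b, a]] = [[0.7652, -0.0808],
 [-0.0808, 0.1949]].

Step 4 — quadratic form (x̄ - mu_0)^T · S^{-1} · (x̄ - mu_0):
  S^{-1} · (x̄ - mu_0) = (-1.6445, 0.1426),
  (x̄ - mu_0)^T · [...] = (-2.1667)·(-1.6445) + (-0.1667)·(0.1426) = 3.5393.

Step 5 — scale by n: T² = 6 · 3.5393 = 21.2357.

T² ≈ 21.2357


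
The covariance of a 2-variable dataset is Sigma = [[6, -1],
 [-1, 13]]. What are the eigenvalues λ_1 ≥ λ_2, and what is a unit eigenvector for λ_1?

Step 1 — characteristic polynomial of 2×2 Sigma:
  det(Sigma - λI) = λ² - trace · λ + det = 0.
  trace = 6 + 13 = 19, det = 6·13 - (-1)² = 77.
Step 2 — discriminant:
  Δ = trace² - 4·det = 361 - 308 = 53.
Step 3 — eigenvalues:
  λ = (trace ± √Δ)/2 = (19 ± 7.2801)/2,
  λ_1 = 13.1401,  λ_2 = 5.8599.

Step 4 — unit eigenvector for λ_1: solve (Sigma - λ_1 I)v = 0. First row:
  (6 - 13.1401)·v_x + (-1)·v_y = 0, i.e. (-7.1401)·v_x + (-1)·v_y = 0,
  so v ∝ (b, λ_1 - a) = (-1, 7.1401); multiply by -1 so the first entry is positive: u = (1, -7.1401).
  ||u|| = √((1)² + (-7.1401)²) = √(51.9804) ≈ 7.2097,
  v_1 = u/||u|| ≈ (0.1387, -0.9903) (||v_1|| = 1).

λ_1 = 13.1401,  λ_2 = 5.8599;  v_1 ≈ (0.1387, -0.9903)


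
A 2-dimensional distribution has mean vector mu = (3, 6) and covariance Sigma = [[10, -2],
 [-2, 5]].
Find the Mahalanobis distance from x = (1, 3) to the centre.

Step 1 — centre the observation: (x - mu) = (-2, -3).

Step 2 — invert Sigma. det(Sigma) = 10·5 - (-2)² = 46.
  Sigma^{-1} = (1/det) · [[d, -b], [-b, a]] = [[0.1087, 0.0435],
 [0.0435, 0.2174]].

Step 3 — form the quadratic (x - mu)^T · Sigma^{-1} · (x - mu):
  Sigma^{-1} · (x - mu) = (-0.3478, -0.7391).
  (x - mu)^T · [Sigma^{-1} · (x - mu)] = (-2)·(-0.3478) + (-3)·(-0.7391) = 2.913.

Step 4 — take square root: d = √(2.913) ≈ 1.7068.

d(x, mu) = √(2.913) ≈ 1.7068


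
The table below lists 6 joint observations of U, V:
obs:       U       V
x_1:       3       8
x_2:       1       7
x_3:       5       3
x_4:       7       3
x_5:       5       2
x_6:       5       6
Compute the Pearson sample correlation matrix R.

Step 1 — column means:
  mean(U) = (3 + 1 + 5 + 7 + 5 + 5) / 6 = 26/6 = 4.3333
  mean(V) = (8 + 7 + 3 + 3 + 2 + 6) / 6 = 29/6 = 4.8333

Step 2 — sample variances and covariances s[i,j] = (1/(n-1)) · Σ_k (x_{k,i} - mean_i) · (x_{k,j} - mean_j), with n-1 = 5:
  s[U,U] = ((-1.3333)·(-1.3333) + (-3.3333)·(-3.3333) + (0.6667)·(0.6667) + (2.6667)·(2.6667) + (0.6667)·(0.6667) + (0.6667)·(0.6667)) / 5 = 21.3333/5 = 4.2667
  s[U,V] = ((-1.3333)·(3.1667) + (-3.3333)·(2.1667) + (0.6667)·(-1.8333) + (2.6667)·(-1.8333) + (0.6667)·(-2.8333) + (0.6667)·(1.1667)) / 5 = -18.6667/5 = -3.7333
  s[V,V] = ((3.1667)·(3.1667) + (2.1667)·(2.1667) + (-1.8333)·(-1.8333) + (-1.8333)·(-1.8333) + (-2.8333)·(-2.8333) + (1.1667)·(1.1667)) / 5 = 30.8333/5 = 6.1667
  Sample standard deviations s_i = √(s[i,i]):
  s(U) = √(4.2667) = 2.0656
  s(V) = √(6.1667) = 2.4833

Step 3 — r_{ij} = s_{ij} / (s_i · s_j):
  r[U,U] = 1 (diagonal).
  r[U,V] = -3.7333 / (2.0656 · 2.4833) = -3.7333 / 5.1294 = -0.7278
  r[V,V] = 1 (diagonal).

R is symmetric with unit diagonal. Assembling:

R = [[1, -0.7278],
 [-0.7278, 1]]


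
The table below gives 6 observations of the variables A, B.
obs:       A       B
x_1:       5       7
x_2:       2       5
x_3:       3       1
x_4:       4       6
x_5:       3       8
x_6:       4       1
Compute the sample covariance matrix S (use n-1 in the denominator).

Step 1 — column means:
  mean(A) = (5 + 2 + 3 + 4 + 3 + 4) / 6 = 21/6 = 3.5
  mean(B) = (7 + 5 + 1 + 6 + 8 + 1) / 6 = 28/6 = 4.6667

Step 2 — sample covariance S[i,j] = (1/(n-1)) · Σ_k (x_{k,i} - mean_i) · (x_{k,j} - mean_j), with n-1 = 5.
  S[A,A] = ((1.5)·(1.5) + (-1.5)·(-1.5) + (-0.5)·(-0.5) + (0.5)·(0.5) + (-0.5)·(-0.5) + (0.5)·(0.5)) / 5 = 5.5/5 = 1.1
  S[A,B] = ((1.5)·(2.3333) + (-1.5)·(0.3333) + (-0.5)·(-3.6667) + (0.5)·(1.3333) + (-0.5)·(3.3333) + (0.5)·(-3.6667)) / 5 = 2/5 = 0.4
  S[B,B] = ((2.3333)·(2.3333) + (0.3333)·(0.3333) + (-3.6667)·(-3.6667) + (1.3333)·(1.3333) + (3.3333)·(3.3333) + (-3.6667)·(-3.6667)) / 5 = 45.3333/5 = 9.0667

S is symmetric (S[j,i] = S[i,j]). Assembling:

S = [[1.1, 0.4],
 [0.4, 9.0667]]


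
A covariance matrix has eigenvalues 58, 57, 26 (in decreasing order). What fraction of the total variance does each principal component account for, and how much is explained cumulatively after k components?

Step 1 — total variance = trace(Sigma) = Σ λ_i = 58 + 57 + 26 = 141.

Step 2 — fraction explained by component i = λ_i / Σ λ:
  PC1: 58/141 = 0.4113
  PC2: 57/141 = 0.4043
  PC3: 26/141 = 0.1844

Step 3 — cumulative fraction after k components = (λ_1 + ... + λ_k) / Σ λ:
  k = 1: 58/141 = 0.4113
  k = 2: (58 + 57)/141 = 115/141 = 0.8156
  k = 3: (58 + 57 + 26)/141 = 141/141 = 1

Summary (fraction, with percent):

explained: PC1 0.4113 (41.13%), PC2 0.4043 (40.43%), PC3 0.1844 (18.44%);  cumulative: 0.4113, 0.8156, 1


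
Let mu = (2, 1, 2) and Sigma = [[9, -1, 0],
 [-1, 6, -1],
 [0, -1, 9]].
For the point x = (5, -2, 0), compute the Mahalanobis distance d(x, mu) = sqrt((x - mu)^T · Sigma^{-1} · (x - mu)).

Step 1 — centre the observation: (x - mu) = (3, -3, -2).

Step 2 — invert Sigma (cofactor / det for 3×3, or solve directly):
  Sigma^{-1} = [[0.1132, 0.0192, 0.0021],
 [0.0192, 0.1731, 0.0192],
 [0.0021, 0.0192, 0.1132]].

Step 3 — form the quadratic (x - mu)^T · Sigma^{-1} · (x - mu):
  Sigma^{-1} · (x - mu) = (0.2778, -0.5, -0.2778).
  (x - mu)^T · [Sigma^{-1} · (x - mu)] = (3)·(0.2778) + (-3)·(-0.5) + (-2)·(-0.2778) = 2.8889.

Step 4 — take square root: d = √(2.8889) ≈ 1.6997.

d(x, mu) = √(2.8889) ≈ 1.6997


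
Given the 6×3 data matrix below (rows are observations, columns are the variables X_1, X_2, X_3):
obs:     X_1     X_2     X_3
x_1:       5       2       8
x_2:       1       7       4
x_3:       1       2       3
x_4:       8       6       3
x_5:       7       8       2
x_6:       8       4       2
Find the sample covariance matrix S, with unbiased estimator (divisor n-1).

Step 1 — column means:
  mean(X_1) = (5 + 1 + 1 + 8 + 7 + 8) / 6 = 30/6 = 5
  mean(X_2) = (2 + 7 + 2 + 6 + 8 + 4) / 6 = 29/6 = 4.8333
  mean(X_3) = (8 + 4 + 3 + 3 + 2 + 2) / 6 = 22/6 = 3.6667

Step 2 — sample covariance S[i,j] = (1/(n-1)) · Σ_k (x_{k,i} - mean_i) · (x_{k,j} - mean_j), with n-1 = 5.
  S[X_1,X_1] = ((0)·(0) + (-4)·(-4) + (-4)·(-4) + (3)·(3) + (2)·(2) + (3)·(3)) / 5 = 54/5 = 10.8
  S[X_1,X_2] = ((0)·(-2.8333) + (-4)·(2.1667) + (-4)·(-2.8333) + (3)·(1.1667) + (2)·(3.1667) + (3)·(-0.8333)) / 5 = 10/5 = 2
  S[X_1,X_3] = ((0)·(4.3333) + (-4)·(0.3333) + (-4)·(-0.6667) + (3)·(-0.6667) + (2)·(-1.6667) + (3)·(-1.6667)) / 5 = -9/5 = -1.8
  S[X_2,X_2] = ((-2.8333)·(-2.8333) + (2.1667)·(2.1667) + (-2.8333)·(-2.8333) + (1.1667)·(1.1667) + (3.1667)·(3.1667) + (-0.8333)·(-0.8333)) / 5 = 32.8333/5 = 6.5667
  S[X_2,X_3] = ((-2.8333)·(4.3333) + (2.1667)·(0.3333) + (-2.8333)·(-0.6667) + (1.1667)·(-0.6667) + (3.1667)·(-1.6667) + (-0.8333)·(-1.6667)) / 5 = -14.3333/5 = -2.8667
  S[X_3,X_3] = ((4.3333)·(4.3333) + (0.3333)·(0.3333) + (-0.6667)·(-0.6667) + (-0.6667)·(-0.6667) + (-1.6667)·(-1.6667) + (-1.6667)·(-1.6667)) / 5 = 25.3333/5 = 5.0667

S is symmetric (S[j,i] = S[i,j]). Assembling:

S = [[10.8, 2, -1.8],
 [2, 6.5667, -2.8667],
 [-1.8, -2.8667, 5.0667]]


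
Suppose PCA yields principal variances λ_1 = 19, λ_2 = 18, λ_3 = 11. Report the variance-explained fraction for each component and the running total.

Step 1 — total variance = trace(Sigma) = Σ λ_i = 19 + 18 + 11 = 48.

Step 2 — fraction explained by component i = λ_i / Σ λ:
  PC1: 19/48 = 0.3958
  PC2: 18/48 = 0.375
  PC3: 11/48 = 0.2292

Step 3 — cumulative fraction after k components = (λ_1 + ... + λ_k) / Σ λ:
  k = 1: 19/48 = 0.3958
  k = 2: (19 + 18)/48 = 37/48 = 0.7708
  k = 3: (19 + 18 + 11)/48 = 48/48 = 1

Summary (fraction, with percent):

explained: PC1 0.3958 (39.58%), PC2 0.375 (37.5%), PC3 0.2292 (22.92%);  cumulative: 0.3958, 0.7708, 1


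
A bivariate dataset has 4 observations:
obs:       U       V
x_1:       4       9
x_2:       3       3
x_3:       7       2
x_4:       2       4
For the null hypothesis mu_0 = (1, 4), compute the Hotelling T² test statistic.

Step 1 — sample mean vector:
  mean(U) = (4 + 3 + 7 + 2) / 4 = 16/4 = 4
  mean(V) = (9 + 3 + 2 + 4) / 4 = 18/4 = 4.5
  x̄ = (4, 4.5),  deviation x̄ - mu_0 = (4, 4.5) - (1, 4) = (3, 0.5).

Step 2 — sample covariance matrix, S[i,j] = (1/(n-1)) · Σ_k (x_{k,i} - mean_i) · (x_{k,j} - mean_j), divisor n-1 = 3:
  S[U,U] = ((0)·(0) + (-1)·(-1) + (3)·(3) + (-2)·(-2)) / 3 = 14/3 = 4.6667
  S[U,V] = ((0)·(4.5) + (-1)·(-1.5) + (3)·(-2.5) + (-2)·(-0.5)) / 3 = -5/3 = -1.6667
  S[V,V] = ((4.5)·(4.5) + (-1.5)·(-1.5) + (-2.5)·(-2.5) + (-0.5)·(-0.5)) / 3 = 29/3 = 9.6667
  S = [[4.6667, -1.6667],
 [-1.6667, 9.6667]].

Step 3 — invert S. det(S) = 4.6667·9.6667 - (-1.6667)² = 42.3333.
  S^{-1} = (1/det) · [[d, -b], [-b, a]] = [[0.2283, 0.0394],
 [0.0394, 0.1102]].

Step 4 — quadratic form (x̄ - mu_0)^T · S^{-1} · (x̄ - mu_0):
  S^{-1} · (x̄ - mu_0) = (0.7047, 0.1732),
  (x̄ - mu_0)^T · [...] = (3)·(0.7047) + (0.5)·(0.1732) = 2.2008.

Step 5 — scale by n: T² = 4 · 2.2008 = 8.8031.

T² ≈ 8.8031


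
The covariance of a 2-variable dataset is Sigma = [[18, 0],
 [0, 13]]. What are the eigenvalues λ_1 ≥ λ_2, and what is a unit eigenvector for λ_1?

Step 1 — characteristic polynomial of 2×2 Sigma:
  det(Sigma - λI) = λ² - trace · λ + det = 0.
  trace = 18 + 13 = 31, det = 18·13 - (0)² = 234.
Step 2 — discriminant:
  Δ = trace² - 4·det = 961 - 936 = 25.
Step 3 — eigenvalues:
  λ = (trace ± √Δ)/2 = (31 ± 5)/2,
  λ_1 = 18,  λ_2 = 13.

Step 4 — unit eigenvector for λ_1: Sigma is diagonal, so its eigenvectors are the coordinate axes. λ_1 = 18 is the diagonal entry on the first coordinate axis, hence
  v_1 = (1, 0) (||v_1|| = 1).

λ_1 = 18,  λ_2 = 13;  v_1 ≈ (1, 0)


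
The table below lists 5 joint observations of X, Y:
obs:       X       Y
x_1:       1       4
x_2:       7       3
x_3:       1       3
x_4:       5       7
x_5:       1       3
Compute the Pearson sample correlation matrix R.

Step 1 — column means:
  mean(X) = (1 + 7 + 1 + 5 + 1) / 5 = 15/5 = 3
  mean(Y) = (4 + 3 + 3 + 7 + 3) / 5 = 20/5 = 4

Step 2 — sample variances and covariances s[i,j] = (1/(n-1)) · Σ_k (x_{k,i} - mean_i) · (x_{k,j} - mean_j), with n-1 = 4:
  s[X,X] = ((-2)·(-2) + (4)·(4) + (-2)·(-2) + (2)·(2) + (-2)·(-2)) / 4 = 32/4 = 8
  s[X,Y] = ((-2)·(0) + (4)·(-1) + (-2)·(-1) + (2)·(3) + (-2)·(-1)) / 4 = 6/4 = 1.5
  s[Y,Y] = ((0)·(0) + (-1)·(-1) + (-1)·(-1) + (3)·(3) + (-1)·(-1)) / 4 = 12/4 = 3
  Sample standard deviations s_i = √(s[i,i]):
  s(X) = √(8) = 2.8284
  s(Y) = √(3) = 1.7321

Step 3 — r_{ij} = s_{ij} / (s_i · s_j):
  r[X,X] = 1 (diagonal).
  r[X,Y] = 1.5 / (2.8284 · 1.7321) = 1.5 / 4.899 = 0.3062
  r[Y,Y] = 1 (diagonal).

R is symmetric with unit diagonal. Assembling:

R = [[1, 0.3062],
 [0.3062, 1]]


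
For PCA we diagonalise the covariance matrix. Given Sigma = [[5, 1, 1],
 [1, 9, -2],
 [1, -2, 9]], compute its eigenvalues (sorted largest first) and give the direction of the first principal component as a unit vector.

Step 1 — characteristic polynomial p(λ) = det(λI - Sigma) = λ³ - tr·λ² + c_1·λ - det, where tr = trace, c_1 = sum of the principal 2×2 minors, det = det(Sigma):
  tr = 5 + 9 + 9 = 23,
  c_1 = (5·9 - (1)²) + (5·9 - (1)²) + (9·9 - (-2)²) = 44 + 44 + 77 = 165,
  det = 5·(9·9 - (-2)²) - (1)·((1)·9 - (-2)·(1)) + (1)·((1)·(-2) - 9·(1)) = 5·(77) - (1)·(11) + (1)·(-11) = 363.
  So p(λ) = λ³ - 23λ² + 165λ - 363.
Step 2 — look for an integer root (rational root theorem: any rational root is an integer divisor of 363). Testing λ = 11:
  p(11) = 1331 - 2783 + 1815 - 363 = 0  ✓
  Dividing out (λ - 11): p(λ) = (λ - 11)(λ² - 12λ + 33).
Step 3 — remaining eigenvalues from the quadratic λ² - 12λ + 33 = 0:
  Δ = 12² - 4·33 = 144 - 132 = 12,  λ = (12 ± √12)/2 = (12 ± 3.4641)/2 ≈ 7.7321 or 4.2679.
  Sorted: λ_1 = 11,  λ_2 = 7.7321,  λ_3 = 4.2679  (check: sum = 23 = tr ✓).

Step 4 — unit eigenvector for λ_1 = 11: v spans the null space of (Sigma - λ_1 I), whose rows are
  r_1 = (-6, 1, 1),  r_2 = (1, -2, -2),  r_3 = (1, -2, -2).
  v is orthogonal to every row, so take v ∝ r_1 × r_2 = ((1)·(-2) - (1)·(-2), (1)·(1) - (-6)·(-2), (-6)·(-2) - (1)·(1)) = (0, -11, 11).
  Rescale (divide by 11; multiply by -1 so the first nonzero entry is positive): u = (0, 1, -1).
  ||u|| = √((0)² + (1)² + (-1)²) = √(2) ≈ 1.4142,  v_1 = u/||u|| ≈ (0, 0.7071, -0.7071) (||v_1|| = 1).

λ_1 = 11,  λ_2 = 7.7321,  λ_3 = 4.2679;  v_1 ≈ (0, 0.7071, -0.7071)


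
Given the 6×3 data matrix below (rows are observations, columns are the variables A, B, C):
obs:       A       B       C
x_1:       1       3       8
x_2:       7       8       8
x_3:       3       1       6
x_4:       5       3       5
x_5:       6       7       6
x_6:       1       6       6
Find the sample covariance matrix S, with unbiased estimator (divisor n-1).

Step 1 — column means:
  mean(A) = (1 + 7 + 3 + 5 + 6 + 1) / 6 = 23/6 = 3.8333
  mean(B) = (3 + 8 + 1 + 3 + 7 + 6) / 6 = 28/6 = 4.6667
  mean(C) = (8 + 8 + 6 + 5 + 6 + 6) / 6 = 39/6 = 6.5

Step 2 — sample covariance S[i,j] = (1/(n-1)) · Σ_k (x_{k,i} - mean_i) · (x_{k,j} - mean_j), with n-1 = 5.
  S[A,A] = ((-2.8333)·(-2.8333) + (3.1667)·(3.1667) + (-0.8333)·(-0.8333) + (1.1667)·(1.1667) + (2.1667)·(2.1667) + (-2.8333)·(-2.8333)) / 5 = 32.8333/5 = 6.5667
  S[A,B] = ((-2.8333)·(-1.6667) + (3.1667)·(3.3333) + (-0.8333)·(-3.6667) + (1.1667)·(-1.6667) + (2.1667)·(2.3333) + (-2.8333)·(1.3333)) / 5 = 17.6667/5 = 3.5333
  S[A,C] = ((-2.8333)·(1.5) + (3.1667)·(1.5) + (-0.8333)·(-0.5) + (1.1667)·(-1.5) + (2.1667)·(-0.5) + (-2.8333)·(-0.5)) / 5 = -0.5/5 = -0.1
  S[B,B] = ((-1.6667)·(-1.6667) + (3.3333)·(3.3333) + (-3.6667)·(-3.6667) + (-1.6667)·(-1.6667) + (2.3333)·(2.3333) + (1.3333)·(1.3333)) / 5 = 37.3333/5 = 7.4667
  S[B,C] = ((-1.6667)·(1.5) + (3.3333)·(1.5) + (-3.6667)·(-0.5) + (-1.6667)·(-1.5) + (2.3333)·(-0.5) + (1.3333)·(-0.5)) / 5 = 5/5 = 1
  S[C,C] = ((1.5)·(1.5) + (1.5)·(1.5) + (-0.5)·(-0.5) + (-1.5)·(-1.5) + (-0.5)·(-0.5) + (-0.5)·(-0.5)) / 5 = 7.5/5 = 1.5

S is symmetric (S[j,i] = S[i,j]). Assembling:

S = [[6.5667, 3.5333, -0.1],
 [3.5333, 7.4667, 1],
 [-0.1, 1, 1.5]]


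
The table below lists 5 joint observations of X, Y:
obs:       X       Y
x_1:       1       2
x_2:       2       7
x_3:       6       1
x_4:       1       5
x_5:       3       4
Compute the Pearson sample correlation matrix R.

Step 1 — column means:
  mean(X) = (1 + 2 + 6 + 1 + 3) / 5 = 13/5 = 2.6
  mean(Y) = (2 + 7 + 1 + 5 + 4) / 5 = 19/5 = 3.8

Step 2 — sample variances and covariances s[i,j] = (1/(n-1)) · Σ_k (x_{k,i} - mean_i) · (x_{k,j} - mean_j), with n-1 = 4:
  s[X,X] = ((-1.6)·(-1.6) + (-0.6)·(-0.6) + (3.4)·(3.4) + (-1.6)·(-1.6) + (0.4)·(0.4)) / 4 = 17.2/4 = 4.3
  s[X,Y] = ((-1.6)·(-1.8) + (-0.6)·(3.2) + (3.4)·(-2.8) + (-1.6)·(1.2) + (0.4)·(0.2)) / 4 = -10.4/4 = -2.6
  s[Y,Y] = ((-1.8)·(-1.8) + (3.2)·(3.2) + (-2.8)·(-2.8) + (1.2)·(1.2) + (0.2)·(0.2)) / 4 = 22.8/4 = 5.7
  Sample standard deviations s_i = √(s[i,i]):
  s(X) = √(4.3) = 2.0736
  s(Y) = √(5.7) = 2.3875

Step 3 — r_{ij} = s_{ij} / (s_i · s_j):
  r[X,X] = 1 (diagonal).
  r[X,Y] = -2.6 / (2.0736 · 2.3875) = -2.6 / 4.9508 = -0.5252
  r[Y,Y] = 1 (diagonal).

R is symmetric with unit diagonal. Assembling:

R = [[1, -0.5252],
 [-0.5252, 1]]


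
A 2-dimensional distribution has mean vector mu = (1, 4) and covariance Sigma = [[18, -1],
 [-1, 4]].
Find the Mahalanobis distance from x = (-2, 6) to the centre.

Step 1 — centre the observation: (x - mu) = (-3, 2).

Step 2 — invert Sigma. det(Sigma) = 18·4 - (-1)² = 71.
  Sigma^{-1} = (1/det) · [[d, -b], [-b, a]] = [[0.0563, 0.0141],
 [0.0141, 0.2535]].

Step 3 — form the quadratic (x - mu)^T · Sigma^{-1} · (x - mu):
  Sigma^{-1} · (x - mu) = (-0.1408, 0.4648).
  (x - mu)^T · [Sigma^{-1} · (x - mu)] = (-3)·(-0.1408) + (2)·(0.4648) = 1.3521.

Step 4 — take square root: d = √(1.3521) ≈ 1.1628.

d(x, mu) = √(1.3521) ≈ 1.1628


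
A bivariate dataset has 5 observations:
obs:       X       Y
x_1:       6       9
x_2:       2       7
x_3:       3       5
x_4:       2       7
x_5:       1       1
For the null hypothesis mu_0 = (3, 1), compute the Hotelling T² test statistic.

Step 1 — sample mean vector:
  mean(X) = (6 + 2 + 3 + 2 + 1) / 5 = 14/5 = 2.8
  mean(Y) = (9 + 7 + 5 + 7 + 1) / 5 = 29/5 = 5.8
  x̄ = (2.8, 5.8),  deviation x̄ - mu_0 = (2.8, 5.8) - (3, 1) = (-0.2, 4.8).

Step 2 — sample covariance matrix, S[i,j] = (1/(n-1)) · Σ_k (x_{k,i} - mean_i) · (x_{k,j} - mean_j), divisor n-1 = 4:
  S[X,X] = ((3.2)·(3.2) + (-0.8)·(-0.8) + (0.2)·(0.2) + (-0.8)·(-0.8) + (-1.8)·(-1.8)) / 4 = 14.8/4 = 3.7
  S[X,Y] = ((3.2)·(3.2) + (-0.8)·(1.2) + (0.2)·(-0.8) + (-0.8)·(1.2) + (-1.8)·(-4.8)) / 4 = 16.8/4 = 4.2
  S[Y,Y] = ((3.2)·(3.2) + (1.2)·(1.2) + (-0.8)·(-0.8) + (1.2)·(1.2) + (-4.8)·(-4.8)) / 4 = 36.8/4 = 9.2
  S = [[3.7, 4.2],
 [4.2, 9.2]].

Step 3 — invert S. det(S) = 3.7·9.2 - (4.2)² = 16.4.
  S^{-1} = (1/det) · [[d, -b], [-b, a]] = [[0.561, -0.2561],
 [-0.2561, 0.2256]].

Step 4 — quadratic form (x̄ - mu_0)^T · S^{-1} · (x̄ - mu_0):
  S^{-1} · (x̄ - mu_0) = (-1.3415, 1.1341),
  (x̄ - mu_0)^T · [...] = (-0.2)·(-1.3415) + (4.8)·(1.1341) = 5.7122.

Step 5 — scale by n: T² = 5 · 5.7122 = 28.561.

T² ≈ 28.561


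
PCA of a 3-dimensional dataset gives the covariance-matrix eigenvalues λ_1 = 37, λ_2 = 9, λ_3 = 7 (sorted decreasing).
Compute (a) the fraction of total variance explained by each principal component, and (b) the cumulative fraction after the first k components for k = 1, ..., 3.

Step 1 — total variance = trace(Sigma) = Σ λ_i = 37 + 9 + 7 = 53.

Step 2 — fraction explained by component i = λ_i / Σ λ:
  PC1: 37/53 = 0.6981
  PC2: 9/53 = 0.1698
  PC3: 7/53 = 0.1321

Step 3 — cumulative fraction after k components = (λ_1 + ... + λ_k) / Σ λ:
  k = 1: 37/53 = 0.6981
  k = 2: (37 + 9)/53 = 46/53 = 0.8679
  k = 3: (37 + 9 + 7)/53 = 53/53 = 1

Summary (fraction, with percent):

explained: PC1 0.6981 (69.81%), PC2 0.1698 (16.98%), PC3 0.1321 (13.21%);  cumulative: 0.6981, 0.8679, 1
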